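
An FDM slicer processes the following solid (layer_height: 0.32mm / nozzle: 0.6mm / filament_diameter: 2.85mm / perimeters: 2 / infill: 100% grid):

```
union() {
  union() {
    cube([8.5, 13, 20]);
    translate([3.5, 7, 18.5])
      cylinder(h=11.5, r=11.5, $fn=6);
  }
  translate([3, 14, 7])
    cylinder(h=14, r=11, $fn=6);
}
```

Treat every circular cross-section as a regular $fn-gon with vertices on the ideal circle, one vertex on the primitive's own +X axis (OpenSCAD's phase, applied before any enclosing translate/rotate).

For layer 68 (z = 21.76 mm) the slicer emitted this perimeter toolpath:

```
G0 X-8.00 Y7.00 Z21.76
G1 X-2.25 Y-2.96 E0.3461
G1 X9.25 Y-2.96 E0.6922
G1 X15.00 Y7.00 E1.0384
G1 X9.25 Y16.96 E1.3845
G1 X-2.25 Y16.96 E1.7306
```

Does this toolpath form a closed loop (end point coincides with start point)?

no

Start point (G0): (-8.00, 7.00). End point (last G1): the path does not return to the start — open.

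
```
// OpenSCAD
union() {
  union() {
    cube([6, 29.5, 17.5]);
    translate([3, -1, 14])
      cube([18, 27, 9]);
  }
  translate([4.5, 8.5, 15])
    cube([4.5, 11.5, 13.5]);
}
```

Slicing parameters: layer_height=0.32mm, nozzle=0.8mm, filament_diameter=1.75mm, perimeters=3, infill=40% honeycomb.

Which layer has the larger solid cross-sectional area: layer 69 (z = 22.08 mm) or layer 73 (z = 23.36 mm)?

layer 69 (z = 22.08 mm)

Layer 69 (z = 22.08): the cube is absent (z outside [0, 17.5]); the cube at (3, -1) is present — its section is the full 18×27 rectangle (area 486.00 mm²); Merging all regions: only the 18×27 cube at (3, -1) is present, so the union is just that shape — area = 486.00 mm²; the cube at (4.5, 8.5) (footprint 4.5×11.5) is included at this height (area 51.75 mm²); Merging all regions: the 4.5×11.5 cube at (4.5, 8.5) lies entirely inside that combined region, so the union is just that combined region — area = 486.00 mm². So its area = 486.00 mm². Layer 73 (z = 23.36): the cube is absent (z outside [0, 17.5]); the cube at (3, -1) is absent (z outside [14, 23]); Merging all regions: nothing is present at this height; the 4.5×11.5 cube at (4.5, 8.5) contributes its full rectangle (area 51.75 mm²); Combining (union): only the 4.5×11.5 cube at (4.5, 8.5) is present, so the union is just that shape — area = 51.75 mm². So its area = 51.75 mm². Layer 69 is larger (486.00 vs 51.75 mm²).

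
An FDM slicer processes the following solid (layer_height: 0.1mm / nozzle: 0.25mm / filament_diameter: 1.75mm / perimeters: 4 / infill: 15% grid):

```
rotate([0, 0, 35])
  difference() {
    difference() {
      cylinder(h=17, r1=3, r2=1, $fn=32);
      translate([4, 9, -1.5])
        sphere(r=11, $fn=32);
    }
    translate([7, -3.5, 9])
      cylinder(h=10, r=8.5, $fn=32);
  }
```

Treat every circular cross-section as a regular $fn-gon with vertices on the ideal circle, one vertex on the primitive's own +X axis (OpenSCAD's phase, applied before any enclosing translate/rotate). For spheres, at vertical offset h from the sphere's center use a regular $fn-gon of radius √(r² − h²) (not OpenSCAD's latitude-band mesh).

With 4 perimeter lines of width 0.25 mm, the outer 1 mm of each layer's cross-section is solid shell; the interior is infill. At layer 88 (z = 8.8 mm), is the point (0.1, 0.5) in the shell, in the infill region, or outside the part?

infill

At z = 8.8 mm: the cone: at t=0.518 of its height the radius interpolates to r₁+(r₂−r₁)t = 1.965, giving a regular 32-gon of that circumradius; the sphere at (4, 9): section is a regular 32-gon, circumradius = √(r²−h²) = √(11²−10.3²) = 3.861; Subtracting the remaining from the first: starting from the cone, the r=11 sphere at (4, 9) misses the remaining region (no effect) — 1 connected region; the cylinder at (7, -3.5) does not reach this height (z outside [9, 19]); Taking the first minus the rest: none of the subtracted shapes is present at this height, so that combined region is unchanged — 1 connected region; (whole slice rotated 35° about Z — lengths, areas and connectivity unchanged). Overall, the cross-section is a single solid region. Undo the 35° rotation: the query point maps to (0.369, 0.352) in the un-rotated model frame. The nearest boundary edge runs (1.39, 1.39)→(1.63, 1.09); distance from the point to it = 1.45 mm. The point is inside the cross-section and 1.45 mm from the nearest boundary — more than the 1 mm shell width (4 × 0.25), so it's in the infill interior.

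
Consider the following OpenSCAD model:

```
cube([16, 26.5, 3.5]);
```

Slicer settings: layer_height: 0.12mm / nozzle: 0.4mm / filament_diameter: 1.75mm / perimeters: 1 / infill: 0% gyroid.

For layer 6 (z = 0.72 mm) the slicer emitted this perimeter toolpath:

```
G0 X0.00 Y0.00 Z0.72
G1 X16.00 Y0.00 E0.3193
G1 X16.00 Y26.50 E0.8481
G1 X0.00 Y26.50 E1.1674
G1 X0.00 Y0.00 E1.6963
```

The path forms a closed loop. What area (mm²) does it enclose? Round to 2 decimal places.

424.00 mm²

Apply the shoelace formula to the sequence of (X, Y) vertices; enclosed area = 424.00 mm².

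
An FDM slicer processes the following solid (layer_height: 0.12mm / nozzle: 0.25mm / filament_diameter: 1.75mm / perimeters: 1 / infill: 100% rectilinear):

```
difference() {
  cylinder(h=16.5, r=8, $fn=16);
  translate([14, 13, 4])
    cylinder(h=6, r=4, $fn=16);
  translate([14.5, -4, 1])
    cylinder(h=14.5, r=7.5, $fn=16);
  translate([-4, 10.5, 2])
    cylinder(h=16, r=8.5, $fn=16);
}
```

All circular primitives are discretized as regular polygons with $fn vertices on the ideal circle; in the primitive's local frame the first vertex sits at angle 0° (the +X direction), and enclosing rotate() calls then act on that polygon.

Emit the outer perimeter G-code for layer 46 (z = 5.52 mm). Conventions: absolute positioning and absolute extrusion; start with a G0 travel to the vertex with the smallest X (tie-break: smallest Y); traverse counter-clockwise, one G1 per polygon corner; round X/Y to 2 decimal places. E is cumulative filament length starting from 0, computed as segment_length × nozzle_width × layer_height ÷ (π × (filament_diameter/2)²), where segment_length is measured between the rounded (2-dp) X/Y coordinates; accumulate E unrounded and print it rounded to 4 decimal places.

At z = 5.52 mm: the r=8 cylinder contributes a regular 16-gon of circumradius 8; the r=4 cylinder at (14, 13) gives a regular 16-gon of circumradius 4 (constant along its height); the r=7.5 cylinder at (14.5, -4) gives a regular 16-gon of circumradius 7.5 (constant along its height); the cylinder at (-4, 10.5): section is a regular 16-gon, circumradius r=8.5; Taking the first minus the rest: starting from the r=8 cylinder, the r=4 cylinder at (14, 13) misses the remaining region (no effect); the r=7.5 cylinder at (14.5, -4) partially overlaps it — only the 0.48 mm² overlap (of its 172.21 mm²) is removed, clipping the outline; the r=8.5 cylinder at (-4, 10.5) partially overlaps it — only the 41.15 mm² overlap (of its 221.19 mm²) is removed, clipping the outline — 1 connected region. The outline is a single polygon with 19 vertices. Extrusion per mm of travel: 0.25 × 0.12 / (π × 0.875²) = 0.012473. Accumulating E over each segment gives final E = 0.6188.

G0 X-8.00 Y0.00 Z5.52
G1 X-7.39 Y-3.06 E0.0389
G1 X-5.66 Y-5.66 E0.0779
G1 X-3.06 Y-7.39 E0.1168
G1 X0.00 Y-8.00 E0.1557
G1 X3.06 Y-7.39 E0.1947
G1 X5.66 Y-5.66 E0.2336
G1 X7.10 Y-3.50 E0.2660
G1 X7.57 Y-1.13 E0.2961
G1 X7.86 Y-0.69 E0.3027
G1 X8.00 Y0.00 E0.3115
G1 X7.39 Y3.06 E0.3504
G1 X5.66 Y5.66 E0.3893
G1 X3.68 Y6.98 E0.4190
G1 X2.01 Y4.49 E0.4564
G1 X-0.75 Y2.65 E0.4978
G1 X-4.00 Y2.00 E0.5391
G1 X-7.25 Y2.65 E0.5805
G1 X-7.45 Y2.78 E0.5834
G1 X-8.00 Y0.00 E0.6188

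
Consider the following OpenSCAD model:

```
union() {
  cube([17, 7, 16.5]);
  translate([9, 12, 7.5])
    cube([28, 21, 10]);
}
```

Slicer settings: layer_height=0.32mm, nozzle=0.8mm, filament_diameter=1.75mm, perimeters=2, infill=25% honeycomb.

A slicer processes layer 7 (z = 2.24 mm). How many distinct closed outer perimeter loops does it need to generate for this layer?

1

At z = 2.24 mm: the cube is present — its section is the full 17×7 rectangle; the cube at (9, 12) is not intersected at this z (z outside [7.5, 17.5]); Merging all regions: only the 17×7 cube is present, so the union is just that shape — 1 connected region. The result has 1 disconnected region.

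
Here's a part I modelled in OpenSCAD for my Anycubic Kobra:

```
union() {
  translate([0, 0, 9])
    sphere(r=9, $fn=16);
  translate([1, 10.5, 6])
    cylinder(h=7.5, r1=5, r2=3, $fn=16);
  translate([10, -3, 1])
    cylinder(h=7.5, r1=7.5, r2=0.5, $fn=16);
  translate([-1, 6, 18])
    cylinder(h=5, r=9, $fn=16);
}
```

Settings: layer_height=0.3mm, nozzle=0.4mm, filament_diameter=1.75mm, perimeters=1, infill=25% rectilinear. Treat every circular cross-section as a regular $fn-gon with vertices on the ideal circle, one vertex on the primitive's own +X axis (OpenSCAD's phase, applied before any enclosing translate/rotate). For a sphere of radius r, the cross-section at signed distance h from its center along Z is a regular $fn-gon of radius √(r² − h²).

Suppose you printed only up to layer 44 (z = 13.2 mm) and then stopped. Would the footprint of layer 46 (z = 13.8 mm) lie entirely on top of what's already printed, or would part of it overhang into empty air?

entirely on top

Compare the two slices. At z = 13.2: the r=9 sphere slices to a regular 16-gon of circumradius 7.960 (√(r²−h²) with h=4.2 from center) (area = (16/2)·7.960²·sin(360°/16) = 193.97 mm²); the cone at (1, 10.5) (r1=5→r2=3) has section circumradius 3.080 here — a regular 16-gon (area = (16/2)·3.080²·sin(360°/16) = 29.04 mm²); the cone at (10, -3) is absent (z outside [1, 8.5]); the cylinder at (-1, 6) does not reach this height (z outside [18, 23]); Merging all regions: the regions partially overlap — summed areas 223.02 mm² minus the doubly-counted overlap 0.58 mm² gives 222.43 mm² — area = 222.43 mm². At z = 13.8: the r=9 sphere slices to a regular 16-gon of circumradius 7.613 (√(r²−h²) with h=4.8 from center) (area = (16/2)·7.613²·sin(360°/16) = 177.44 mm²); the cone at (1, 10.5) is not intersected at this z (z outside [6, 13.5]); the cone at (10, -3) is absent (z outside [1, 8.5]); the cylinder at (-1, 6) does not reach this height (z outside [18, 23]); Merging all regions: only the r=9 sphere is present, so the union is just that shape — area = 177.44 mm². Checking containment: the cross-section at z = 13.8 is a subset of the cross-section at z = 13.2.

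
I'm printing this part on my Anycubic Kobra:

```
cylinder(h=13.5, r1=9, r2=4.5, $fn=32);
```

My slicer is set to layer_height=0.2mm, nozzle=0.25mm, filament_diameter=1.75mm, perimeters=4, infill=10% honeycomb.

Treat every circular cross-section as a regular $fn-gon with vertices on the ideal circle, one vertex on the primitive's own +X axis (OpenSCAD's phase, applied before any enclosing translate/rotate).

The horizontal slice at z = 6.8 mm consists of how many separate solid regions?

1

At z = 6.8 mm: the cone (r1=9→r2=4.5) has section circumradius 6.733 here — a regular 32-gon. The result has 1 disconnected region.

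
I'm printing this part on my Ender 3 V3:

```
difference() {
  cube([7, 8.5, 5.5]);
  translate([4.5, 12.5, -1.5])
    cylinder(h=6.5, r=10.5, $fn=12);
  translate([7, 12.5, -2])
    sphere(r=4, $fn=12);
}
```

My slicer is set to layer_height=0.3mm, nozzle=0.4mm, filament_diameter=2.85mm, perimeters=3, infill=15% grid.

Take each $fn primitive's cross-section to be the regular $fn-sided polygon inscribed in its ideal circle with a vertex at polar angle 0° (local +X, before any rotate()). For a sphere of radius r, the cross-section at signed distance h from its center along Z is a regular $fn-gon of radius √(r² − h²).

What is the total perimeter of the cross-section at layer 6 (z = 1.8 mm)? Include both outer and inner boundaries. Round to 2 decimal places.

20.12 mm

At z = 1.8 mm: the cube (footprint 7×8.5) is included at this height (perimeter 31.00 mm); the cylinder at (4.5, 12.5): section is a regular 12-gon, circumradius r=10.5 (perimeter = 2·12·10.500·sin(180°/12) = 65.22 mm); the r=4 sphere at (7, 12.5) slices to a regular 12-gon of circumradius 1.249 (√(r²−h²) with h=3.8 from center) (perimeter = 2·12·1.249·sin(180°/12) = 7.76 mm); After the difference (first − rest): starting from the 7×8.5 cube, the r=10.5 cylinder at (4.5, 12.5) partially overlaps it — only the 41.95 mm² overlap (of its 330.75 mm²) is removed, clipping the outline; the r=4 sphere at (7, 12.5) misses the remaining region (no effect) — boundary = 20.12 mm. Overall, the cross-section is a single solid region. Total boundary length (outer) = 20.12 mm.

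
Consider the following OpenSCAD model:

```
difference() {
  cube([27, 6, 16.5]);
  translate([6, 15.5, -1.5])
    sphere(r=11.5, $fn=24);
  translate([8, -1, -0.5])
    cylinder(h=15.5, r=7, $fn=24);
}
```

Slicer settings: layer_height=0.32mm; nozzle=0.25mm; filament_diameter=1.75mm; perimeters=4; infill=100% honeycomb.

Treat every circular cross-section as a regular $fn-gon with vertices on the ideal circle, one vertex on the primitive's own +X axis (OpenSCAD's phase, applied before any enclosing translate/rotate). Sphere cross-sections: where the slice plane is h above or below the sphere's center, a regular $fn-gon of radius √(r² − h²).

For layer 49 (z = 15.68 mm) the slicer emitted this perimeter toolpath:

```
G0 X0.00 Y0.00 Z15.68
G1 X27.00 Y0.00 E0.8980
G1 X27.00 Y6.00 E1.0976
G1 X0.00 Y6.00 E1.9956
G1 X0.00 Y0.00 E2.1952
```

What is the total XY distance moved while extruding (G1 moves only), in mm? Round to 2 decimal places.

Sum the Euclidean lengths of each G1 segment: total = 66.00 mm.

66.00 mm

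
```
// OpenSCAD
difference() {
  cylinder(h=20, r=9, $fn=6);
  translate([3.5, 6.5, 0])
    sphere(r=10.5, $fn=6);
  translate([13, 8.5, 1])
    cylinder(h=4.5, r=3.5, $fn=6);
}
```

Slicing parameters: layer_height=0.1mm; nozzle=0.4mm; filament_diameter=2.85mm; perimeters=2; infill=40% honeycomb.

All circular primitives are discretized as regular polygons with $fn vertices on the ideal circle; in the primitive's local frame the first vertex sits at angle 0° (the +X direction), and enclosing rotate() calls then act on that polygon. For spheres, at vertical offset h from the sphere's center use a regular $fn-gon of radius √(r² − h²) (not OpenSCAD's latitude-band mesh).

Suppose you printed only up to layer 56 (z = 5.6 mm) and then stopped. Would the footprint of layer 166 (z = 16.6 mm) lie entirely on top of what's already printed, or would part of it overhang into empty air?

Compare the two slices. At z = 5.6: the r=9 cylinder gives a regular 6-gon of circumradius 9 (constant along its height) (area = (6/2)·9.000²·sin(360°/6) = 210.44 mm²); the sphere at (3.5, 6.5): section is a regular 6-gon, circumradius = √(r²−h²) = √(10.5²−5.6²) = 8.882 (area = (6/2)·8.882²·sin(360°/6) = 204.96 mm²); the cylinder at (13, 8.5) is absent (z outside [1, 5.5]); Subtracting the remaining from the first: starting from the r=9 cylinder (210.44 mm²), the r=10.5 sphere at (3.5, 6.5) partially overlaps it — only the 93.05 mm² overlap (of its 204.96 mm²) is removed, clipping the outline — area = 117.40 mm². At z = 16.6: the cylinder: section is a regular 6-gon, circumradius r=9 (area = (6/2)·9.000²·sin(360°/6) = 210.44 mm²); the sphere at (3.5, 6.5) is not intersected at this z (|z−center|=16.600 > r=10.5); the cylinder at (13, 8.5) is not intersected at this z (z outside [1, 5.5]); Taking the first minus the rest: none of the subtracted shapes is present at this height, so the r=9 cylinder is unchanged — area = 210.44 mm². Checking containment: at z = 16.6 the cross-section extends beyond the z = 5.6 cross-section by about 93.05 mm².

part overhangs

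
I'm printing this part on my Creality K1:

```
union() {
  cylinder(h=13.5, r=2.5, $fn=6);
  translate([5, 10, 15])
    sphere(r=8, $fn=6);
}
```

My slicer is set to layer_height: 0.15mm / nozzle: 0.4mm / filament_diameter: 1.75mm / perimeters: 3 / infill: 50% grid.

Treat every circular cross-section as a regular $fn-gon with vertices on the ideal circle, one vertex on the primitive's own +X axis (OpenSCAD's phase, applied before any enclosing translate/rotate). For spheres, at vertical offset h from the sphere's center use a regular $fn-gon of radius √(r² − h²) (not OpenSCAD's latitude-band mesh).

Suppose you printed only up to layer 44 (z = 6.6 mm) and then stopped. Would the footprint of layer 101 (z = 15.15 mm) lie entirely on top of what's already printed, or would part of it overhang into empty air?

part overhangs

Compare the two slices. At z = 6.6: the r=2.5 cylinder gives a regular 6-gon of circumradius 2.5 (constant along its height) (area = (6/2)·2.500²·sin(360°/6) = 16.24 mm²); the sphere at (5, 10) does not reach this height (|z−center|=8.400 > r=8); Combining (union): only the r=2.5 cylinder is present, so the union is just that shape — area = 16.24 mm². At z = 15.15: the cylinder does not reach this height (z outside [0, 13.5]); the r=8 sphere at (5, 10) contributes a regular 6-gon of circumradius √(8²−0.15²) = 7.999 (area = (6/2)·7.999²·sin(360°/6) = 166.22 mm²); Merging all regions: only the r=8 sphere at (5, 10) is present, so the union is just that shape — area = 166.22 mm². Checking containment: at z = 15.15 the cross-section extends beyond the z = 6.6 cross-section by about 166.22 mm².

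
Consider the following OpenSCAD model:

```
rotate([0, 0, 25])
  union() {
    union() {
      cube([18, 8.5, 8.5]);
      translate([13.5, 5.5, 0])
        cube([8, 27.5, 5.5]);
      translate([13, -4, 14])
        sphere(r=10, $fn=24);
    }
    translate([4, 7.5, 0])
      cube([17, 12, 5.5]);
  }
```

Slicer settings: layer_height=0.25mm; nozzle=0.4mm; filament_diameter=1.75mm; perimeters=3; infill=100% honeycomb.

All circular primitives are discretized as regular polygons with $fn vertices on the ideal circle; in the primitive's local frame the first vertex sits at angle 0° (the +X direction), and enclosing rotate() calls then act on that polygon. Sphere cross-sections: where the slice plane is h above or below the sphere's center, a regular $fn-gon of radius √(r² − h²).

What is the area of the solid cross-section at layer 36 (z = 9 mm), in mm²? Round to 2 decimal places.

At z = 9 mm: the cube does not reach this height (z outside [0, 8.5]); the cube at (13.5, 5.5) is not intersected at this z (z outside [0, 5.5]); the r=10 sphere at (13, -4) slices to a regular 24-gon of circumradius 8.660 (√(r²−h²) with h=5 from center) (area = (24/2)·8.660²·sin(360°/24) = 232.94 mm²); Merging all regions: only the r=10 sphere at (13, -4) is present, so the union is just that shape — area = 232.94 mm²; the cube at (4, 7.5) is not intersected at this z (z outside [0, 5.5]); Combining (union): only the result so far is present, so the union is just that shape — area = 232.94 mm²; (rotated 25° about Z; rotation is an isometry so areas/perimeters/island counts are preserved). Overall, the cross-section is a single solid region. Net area = 232.94 mm².

232.94 mm²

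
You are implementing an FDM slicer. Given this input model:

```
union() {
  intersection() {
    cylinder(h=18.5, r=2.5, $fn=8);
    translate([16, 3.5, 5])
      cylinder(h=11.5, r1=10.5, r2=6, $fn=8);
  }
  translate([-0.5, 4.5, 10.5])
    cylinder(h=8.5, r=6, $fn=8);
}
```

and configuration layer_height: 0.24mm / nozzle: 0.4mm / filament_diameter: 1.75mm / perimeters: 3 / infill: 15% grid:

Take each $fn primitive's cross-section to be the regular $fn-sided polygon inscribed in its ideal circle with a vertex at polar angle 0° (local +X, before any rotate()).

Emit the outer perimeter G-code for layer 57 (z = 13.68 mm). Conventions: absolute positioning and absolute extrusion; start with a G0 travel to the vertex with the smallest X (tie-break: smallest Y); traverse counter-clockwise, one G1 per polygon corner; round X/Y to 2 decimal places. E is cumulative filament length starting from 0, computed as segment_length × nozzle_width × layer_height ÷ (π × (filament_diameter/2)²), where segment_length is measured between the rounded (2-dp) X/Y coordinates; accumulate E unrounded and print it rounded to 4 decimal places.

At z = 13.68 mm: the cylinder: section is a regular 8-gon, circumradius r=2.5; the cone at (16, 3.5): at t=0.755 of its height the radius interpolates to r₁+(r₂−r₁)t = 7.103, giving a regular 8-gon of that circumradius; Taking the intersection: the cone at (16, 3.5) does not overlap the r=2.5 cylinder (empty) — nothing remains; the r=6 cylinder at (-0.5, 4.5) gives a regular 8-gon of circumradius 6 (constant along its height); Combining (union): only the r=6 cylinder at (-0.5, 4.5) is present, so the union is just that shape — 1 connected region. The outline is a single polygon with 8 vertices. Extrusion per mm of travel: 0.4 × 0.24 / (π × 0.875²) = 0.039912. Accumulating E over each segment gives final E = 1.4658.

G0 X-6.50 Y4.50 Z13.68
G1 X-4.74 Y0.26 E0.1832
G1 X-0.50 Y-1.50 E0.3665
G1 X3.74 Y0.26 E0.5497
G1 X5.50 Y4.50 E0.7329
G1 X3.74 Y8.74 E0.9161
G1 X-0.50 Y10.50 E1.0994
G1 X-4.74 Y8.74 E1.2826
G1 X-6.50 Y4.50 E1.4658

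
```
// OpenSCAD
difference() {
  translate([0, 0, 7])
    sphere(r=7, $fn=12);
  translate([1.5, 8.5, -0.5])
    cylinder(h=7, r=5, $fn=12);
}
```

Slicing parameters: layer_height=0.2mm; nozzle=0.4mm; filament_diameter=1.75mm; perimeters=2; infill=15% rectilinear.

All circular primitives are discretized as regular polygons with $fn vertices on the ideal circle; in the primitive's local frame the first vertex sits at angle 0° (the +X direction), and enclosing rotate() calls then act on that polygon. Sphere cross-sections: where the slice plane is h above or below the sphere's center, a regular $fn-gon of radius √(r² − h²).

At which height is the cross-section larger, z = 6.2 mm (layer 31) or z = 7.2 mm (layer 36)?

Layer 31 (z = 6.2): the r=7 sphere slices to a regular 12-gon of circumradius 6.954 (√(r²−h²) with h=0.8 from center) (area = (12/2)·6.954²·sin(360°/12) = 145.08 mm²); the r=5 cylinder at (1.5, 8.5) gives a regular 12-gon of circumradius 5 (constant along its height) (area = (12/2)·5.000²·sin(360°/12) = 75.00 mm²); Taking the first minus the rest: starting from the r=7 sphere (145.08 mm²), the r=5 cylinder at (1.5, 8.5) partially overlaps it — only the 16.15 mm² overlap (of its 75.00 mm²) is removed, clipping the outline — area = 128.93 mm². So its area = 128.93 mm². Layer 36 (z = 7.2): the r=7 sphere contributes a regular 12-gon of circumradius √(7²−0.2²) = 6.997 (area = (12/2)·6.997²·sin(360°/12) = 146.88 mm²); the cylinder at (1.5, 8.5) is not intersected at this z (z outside [-0.5, 6.5]); Taking the first minus the rest: none of the subtracted shapes is present at this height, so the r=7 sphere is unchanged — area = 146.88 mm². So its area = 146.88 mm². Layer 36 is larger (146.88 vs 128.93 mm²).

layer 36 (z = 7.2 mm)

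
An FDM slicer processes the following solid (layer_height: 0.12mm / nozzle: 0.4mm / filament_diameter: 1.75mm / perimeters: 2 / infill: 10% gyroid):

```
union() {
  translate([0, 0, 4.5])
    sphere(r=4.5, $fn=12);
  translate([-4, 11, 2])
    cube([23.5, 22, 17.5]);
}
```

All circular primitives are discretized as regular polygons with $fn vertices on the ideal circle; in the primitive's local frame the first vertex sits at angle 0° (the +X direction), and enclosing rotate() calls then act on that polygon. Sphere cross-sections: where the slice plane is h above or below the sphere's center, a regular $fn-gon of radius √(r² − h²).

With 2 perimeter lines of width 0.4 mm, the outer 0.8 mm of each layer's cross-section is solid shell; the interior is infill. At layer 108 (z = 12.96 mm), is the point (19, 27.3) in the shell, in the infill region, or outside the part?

shell

At z = 12.96 mm: the sphere does not reach this height (|z−center|=8.460 > r=4.5); the 23.5×22 cube at (-4, 11) contributes its full rectangle; Merging all regions: only the 23.5×22 cube at (-4, 11) is present, so the union is just that shape — 1 connected region. Overall, the cross-section is a single solid region. The nearest boundary edge runs (19.50, 11.00)→(19.50, 33.00); distance from the point to it = 0.50 mm. The point is inside the cross-section, 0.50 mm from the nearest boundary — within the 0.8 mm shell band (2 × 0.4).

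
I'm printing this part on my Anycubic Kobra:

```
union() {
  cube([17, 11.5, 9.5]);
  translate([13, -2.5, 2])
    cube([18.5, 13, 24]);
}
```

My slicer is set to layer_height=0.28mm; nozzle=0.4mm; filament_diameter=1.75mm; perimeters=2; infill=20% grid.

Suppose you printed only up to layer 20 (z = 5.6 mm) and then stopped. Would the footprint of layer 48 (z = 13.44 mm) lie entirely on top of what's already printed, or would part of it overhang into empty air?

Compare the two slices. At z = 5.6: the cube (footprint 17×11.5) is included at this height (area 195.50 mm²); the cube at (13, -2.5) is present — its section is the full 18.5×13 rectangle (area 240.50 mm²); Combining (union): the regions partially overlap — summed areas 436.00 mm² minus the doubly-counted overlap 42.00 mm² gives 394.00 mm² — area = 394.00 mm². At z = 13.44: the cube is absent (z outside [0, 9.5]); the cube at (13, -2.5) is present — its section is the full 18.5×13 rectangle (area 240.50 mm²); Taking the union: only the 18.5×13 cube at (13, -2.5) is present, so the union is just that shape — area = 240.50 mm². Checking containment: the cross-section at z = 13.44 is a subset of the cross-section at z = 5.6.

entirely on top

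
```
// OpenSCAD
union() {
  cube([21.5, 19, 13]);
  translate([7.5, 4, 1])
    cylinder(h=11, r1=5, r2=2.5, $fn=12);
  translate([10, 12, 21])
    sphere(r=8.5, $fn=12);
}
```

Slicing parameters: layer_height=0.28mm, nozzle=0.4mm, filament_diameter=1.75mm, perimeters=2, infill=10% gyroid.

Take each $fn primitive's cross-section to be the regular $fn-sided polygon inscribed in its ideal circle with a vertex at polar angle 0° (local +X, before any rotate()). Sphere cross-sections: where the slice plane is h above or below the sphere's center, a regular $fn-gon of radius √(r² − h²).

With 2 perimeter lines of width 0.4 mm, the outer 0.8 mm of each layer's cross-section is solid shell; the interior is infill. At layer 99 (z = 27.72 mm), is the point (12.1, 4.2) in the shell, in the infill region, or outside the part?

At z = 27.72 mm: the cube is not intersected at this z (z outside [0, 13]); the cone at (7.5, 4) is absent (z outside [1, 12]); the sphere at (10, 12): section is a regular 12-gon, circumradius = √(r²−h²) = √(8.5²−6.72²) = 5.205; Taking the union: only the r=8.5 sphere at (10, 12) is present, so the union is just that shape — 1 connected region. Overall, the cross-section is a single solid region. The nearest boundary edge runs (10.00, 6.80)→(12.60, 7.49); distance from the point to it = 3.05 mm. The point is not inside any of the regions above, so it lies outside the cross-section (3.05 mm from the nearest boundary).

outside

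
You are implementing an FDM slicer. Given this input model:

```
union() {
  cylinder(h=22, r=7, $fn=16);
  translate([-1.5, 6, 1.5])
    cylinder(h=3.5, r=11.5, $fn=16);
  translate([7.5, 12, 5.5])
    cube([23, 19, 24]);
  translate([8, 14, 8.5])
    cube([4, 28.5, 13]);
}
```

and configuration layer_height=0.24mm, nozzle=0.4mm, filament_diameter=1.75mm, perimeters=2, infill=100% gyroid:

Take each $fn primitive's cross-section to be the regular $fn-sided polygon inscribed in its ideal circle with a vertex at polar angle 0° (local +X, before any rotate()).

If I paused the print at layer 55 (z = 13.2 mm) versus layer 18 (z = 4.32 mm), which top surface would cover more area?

Layer 55 (z = 13.2): the r=7 cylinder gives a regular 16-gon of circumradius 7 (constant along its height) (area = (16/2)·7.000²·sin(360°/16) = 150.01 mm²); the cylinder at (-1.5, 6) is not intersected at this z (z outside [1.5, 5]); the cube at (7.5, 12) is present — its section is the full 23×19 rectangle (area 437.00 mm²); the 4×28.5 cube at (8, 14) contributes its full rectangle (area 114.00 mm²); Combining (union): the regions partially overlap — summed areas 701.01 mm² minus the doubly-counted overlap 68.00 mm² gives 633.01 mm² — area = 633.01 mm². So its area = 633.01 mm². Layer 18 (z = 4.32): the r=7 cylinder contributes a regular 16-gon of circumradius 7 (area = (16/2)·7.000²·sin(360°/16) = 150.01 mm²); the r=11.5 cylinder at (-1.5, 6) gives a regular 16-gon of circumradius 11.5 (constant along its height) (area = (16/2)·11.500²·sin(360°/16) = 404.88 mm²); the cube at (7.5, 12) is absent (z outside [5.5, 29.5]); the cube at (8, 14) is absent (z outside [8.5, 21.5]); Combining (union): the regions partially overlap — summed areas 554.89 mm² minus the doubly-counted overlap 134.50 mm² gives 420.39 mm² — area = 420.39 mm². So its area = 420.39 mm². Layer 55 is larger (633.01 vs 420.39 mm²).

layer 55 (z = 13.2 mm)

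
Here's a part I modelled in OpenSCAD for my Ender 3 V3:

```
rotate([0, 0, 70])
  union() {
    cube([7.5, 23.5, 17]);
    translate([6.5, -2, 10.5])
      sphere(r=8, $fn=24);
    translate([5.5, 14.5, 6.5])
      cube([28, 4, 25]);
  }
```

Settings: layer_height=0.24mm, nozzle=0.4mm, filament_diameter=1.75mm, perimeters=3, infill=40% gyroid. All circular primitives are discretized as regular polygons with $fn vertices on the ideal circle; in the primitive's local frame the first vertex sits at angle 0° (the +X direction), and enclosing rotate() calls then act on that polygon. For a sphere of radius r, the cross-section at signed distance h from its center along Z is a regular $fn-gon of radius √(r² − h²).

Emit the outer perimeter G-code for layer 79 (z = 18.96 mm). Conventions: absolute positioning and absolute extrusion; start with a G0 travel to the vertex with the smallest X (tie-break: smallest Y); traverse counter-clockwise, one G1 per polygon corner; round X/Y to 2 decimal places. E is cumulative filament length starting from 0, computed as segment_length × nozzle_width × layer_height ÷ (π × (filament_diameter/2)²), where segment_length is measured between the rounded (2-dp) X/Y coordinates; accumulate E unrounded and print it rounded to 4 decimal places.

G0 X-15.50 Y11.50 Z18.96
G1 X-11.74 Y10.13 E0.1597
G1 X-2.17 Y36.44 E1.2771
G1 X-5.93 Y37.81 E1.4368
G1 X-15.50 Y11.50 E2.5542

At z = 18.96 mm: the cube is not intersected at this z (z outside [0, 17]); the sphere at (6.5, -2) is not intersected at this z (|z−center|=8.460 > r=8); the 28×4 cube at (5.5, 14.5) contributes its full rectangle; Combining (union): only the 28×4 cube at (5.5, 14.5) is present, so the union is just that shape — 1 connected region; (rotated 70° about Z; rotation is an isometry so areas/perimeters/island counts are preserved). The outline is a single polygon with 4 vertices. Extrusion per mm of travel: 0.4 × 0.24 / (π × 0.875²) = 0.039912. Accumulating E over each segment gives final E = 2.5542.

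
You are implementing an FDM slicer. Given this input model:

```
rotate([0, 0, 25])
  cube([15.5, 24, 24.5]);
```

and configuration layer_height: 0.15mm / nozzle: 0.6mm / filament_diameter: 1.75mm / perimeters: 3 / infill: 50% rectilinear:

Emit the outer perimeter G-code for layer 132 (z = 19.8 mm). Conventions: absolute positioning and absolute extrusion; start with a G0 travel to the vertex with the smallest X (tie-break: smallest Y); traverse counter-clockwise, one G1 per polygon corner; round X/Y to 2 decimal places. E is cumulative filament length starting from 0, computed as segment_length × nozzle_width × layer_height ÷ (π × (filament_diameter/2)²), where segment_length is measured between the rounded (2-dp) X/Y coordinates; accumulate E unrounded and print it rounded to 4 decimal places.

At z = 19.8 mm: the cube is present — its section is the full 15.5×24 rectangle; (whole slice rotated 25° about Z — lengths, areas and connectivity unchanged). The outline is a single polygon with 4 vertices. Extrusion per mm of travel: 0.6 × 0.15 / (π × 0.875²) = 0.037418. Accumulating E over each segment gives final E = 2.9558.

G0 X-10.14 Y21.75 Z19.80
G1 X0.00 Y0.00 E0.8979
G1 X14.05 Y6.55 E1.4780
G1 X3.90 Y28.30 E2.3761
G1 X-10.14 Y21.75 E2.9558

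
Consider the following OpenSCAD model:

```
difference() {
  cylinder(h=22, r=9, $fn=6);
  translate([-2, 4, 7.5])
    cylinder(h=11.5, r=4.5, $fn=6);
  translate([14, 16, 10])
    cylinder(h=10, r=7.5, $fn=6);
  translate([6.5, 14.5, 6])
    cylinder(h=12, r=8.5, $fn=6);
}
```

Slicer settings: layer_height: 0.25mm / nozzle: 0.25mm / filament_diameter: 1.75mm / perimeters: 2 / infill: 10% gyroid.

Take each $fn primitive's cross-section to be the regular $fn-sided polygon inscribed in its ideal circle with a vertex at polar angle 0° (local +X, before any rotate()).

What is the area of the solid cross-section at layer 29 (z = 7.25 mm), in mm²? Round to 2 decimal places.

208.72 mm²

At z = 7.25 mm: the cylinder: section is a regular 6-gon, circumradius r=9 (area = (6/2)·9.000²·sin(360°/6) = 210.44 mm²); the cylinder at (-2, 4) is not intersected at this z (z outside [7.5, 19]); the cylinder at (14, 16) is not intersected at this z (z outside [10, 20]); the cylinder at (6.5, 14.5): section is a regular 6-gon, circumradius r=8.5 (area = (6/2)·8.500²·sin(360°/6) = 187.71 mm²); After the difference (first − rest): starting from the r=9 cylinder (210.44 mm²), the r=8.5 cylinder at (6.5, 14.5) partially overlaps it — only the 1.72 mm² overlap (of its 187.71 mm²) is removed, clipping the outline — area = 208.72 mm². Overall, the cross-section is a single solid region. Net area = 208.72 mm².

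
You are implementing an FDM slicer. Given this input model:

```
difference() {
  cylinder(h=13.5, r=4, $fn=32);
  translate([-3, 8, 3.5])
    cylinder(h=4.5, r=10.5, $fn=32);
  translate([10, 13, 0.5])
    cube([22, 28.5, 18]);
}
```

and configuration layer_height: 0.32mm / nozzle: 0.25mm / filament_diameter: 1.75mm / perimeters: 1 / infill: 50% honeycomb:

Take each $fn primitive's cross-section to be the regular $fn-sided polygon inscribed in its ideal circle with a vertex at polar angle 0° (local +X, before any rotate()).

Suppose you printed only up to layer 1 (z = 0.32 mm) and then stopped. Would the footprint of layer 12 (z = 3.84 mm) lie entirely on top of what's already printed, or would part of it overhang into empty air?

entirely on top

Compare the two slices. At z = 0.32: the r=4 cylinder gives a regular 32-gon of circumradius 4 (constant along its height) (area = (32/2)·4.000²·sin(360°/32) = 49.94 mm²); the cylinder at (-3, 8) does not reach this height (z outside [3.5, 8]); the cube at (10, 13) is absent (z outside [0.5, 18.5]); After the difference (first − rest): none of the subtracted shapes is present at this height, so the r=4 cylinder is unchanged — area = 49.94 mm². At z = 3.84: the r=4 cylinder contributes a regular 32-gon of circumradius 4 (area = (32/2)·4.000²·sin(360°/32) = 49.94 mm²); the r=10.5 cylinder at (-3, 8) contributes a regular 32-gon of circumradius 10.5 (area = (32/2)·10.500²·sin(360°/32) = 344.14 mm²); the cube at (10, 13) (footprint 22×28.5) is included at this height (area 627.00 mm²); Subtracting the remaining from the first: starting from the r=4 cylinder (49.94 mm²), the r=10.5 cylinder at (-3, 8) partially overlaps it — only the 38.10 mm² overlap (of its 344.14 mm²) is removed, clipping the outline; the 22×28.5 cube at (10, 13) misses the remaining region (no effect) — area = 11.85 mm². Checking containment: the cross-section at z = 3.84 is a subset of the cross-section at z = 0.32.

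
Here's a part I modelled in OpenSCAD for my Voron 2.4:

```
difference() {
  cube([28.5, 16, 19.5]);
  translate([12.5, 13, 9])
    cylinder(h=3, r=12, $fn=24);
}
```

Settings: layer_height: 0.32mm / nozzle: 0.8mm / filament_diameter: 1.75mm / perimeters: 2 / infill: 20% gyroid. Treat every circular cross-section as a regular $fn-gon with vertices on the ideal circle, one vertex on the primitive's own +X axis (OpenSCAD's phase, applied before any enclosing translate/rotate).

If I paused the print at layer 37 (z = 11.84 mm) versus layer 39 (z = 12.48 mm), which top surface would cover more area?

layer 39 (z = 12.48 mm)

Layer 37 (z = 11.84): the cube is present — its section is the full 28.5×16 rectangle (area 456.00 mm²); the r=12 cylinder at (12.5, 13) gives a regular 24-gon of circumradius 12 (constant along its height) (area = (24/2)·12.000²·sin(360°/24) = 447.24 mm²); Subtracting the remaining from the first: starting from the 28.5×16 cube (456.00 mm²), the r=12 cylinder at (12.5, 13) partially overlaps it — only the 294.43 mm² overlap (of its 447.24 mm²) is removed, clipping the outline — area = 161.57 mm². So its area = 161.57 mm². Layer 39 (z = 12.48): the cube (footprint 28.5×16) is included at this height (area 456.00 mm²); the cylinder at (12.5, 13) does not reach this height (z outside [9, 12]); Subtracting the remaining from the first: none of the subtracted shapes is present at this height, so the 28.5×16 cube is unchanged — area = 456.00 mm². So its area = 456.00 mm². Layer 39 is larger (456.00 vs 161.57 mm²).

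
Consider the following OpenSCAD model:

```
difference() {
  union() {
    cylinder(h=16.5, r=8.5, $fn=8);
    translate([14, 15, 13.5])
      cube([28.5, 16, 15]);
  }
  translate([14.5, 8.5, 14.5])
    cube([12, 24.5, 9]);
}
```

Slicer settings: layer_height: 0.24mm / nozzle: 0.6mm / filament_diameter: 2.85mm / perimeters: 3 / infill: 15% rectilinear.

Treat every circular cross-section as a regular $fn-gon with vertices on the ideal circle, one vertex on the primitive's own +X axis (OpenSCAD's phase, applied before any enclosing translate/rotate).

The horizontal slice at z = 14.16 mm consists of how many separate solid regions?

2

At z = 14.16 mm: the cylinder: section is a regular 8-gon, circumradius r=8.5; the cube at (14, 15) is present — its section is the full 28.5×16 rectangle; Combining (union): the 2 present regions are separate (no shared area or edge), so areas and boundary lengths simply add and each stays a separate island — 2 connected regions; the cube at (14.5, 8.5) is not intersected at this z (z outside [14.5, 23.5]); After the difference (first − rest): none of the subtracted shapes is present at this height, so the result so far is unchanged — 2 connected regions. The result has 2 disconnected regions.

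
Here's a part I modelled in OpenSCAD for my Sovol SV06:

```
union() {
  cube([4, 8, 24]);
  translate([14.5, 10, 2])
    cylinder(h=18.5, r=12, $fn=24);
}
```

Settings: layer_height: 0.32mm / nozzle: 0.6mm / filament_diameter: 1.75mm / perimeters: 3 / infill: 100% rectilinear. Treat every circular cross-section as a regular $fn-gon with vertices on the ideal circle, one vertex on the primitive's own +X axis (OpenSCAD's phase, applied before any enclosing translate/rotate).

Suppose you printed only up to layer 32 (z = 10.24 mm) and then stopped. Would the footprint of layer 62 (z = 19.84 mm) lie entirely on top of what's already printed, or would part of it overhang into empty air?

Compare the two slices. At z = 10.24: the cube is present — its section is the full 4×8 rectangle (area 32.00 mm²); the r=12 cylinder at (14.5, 10) contributes a regular 24-gon of circumradius 12 (area = (24/2)·12.000²·sin(360°/24) = 447.24 mm²); Taking the union: the regions partially overlap — summed areas 479.24 mm² minus the doubly-counted overlap 2.72 mm² gives 476.52 mm² — area = 476.52 mm². At z = 19.84: the 4×8 cube contributes its full rectangle (area 32.00 mm²); the r=12 cylinder at (14.5, 10) contributes a regular 24-gon of circumradius 12 (area = (24/2)·12.000²·sin(360°/24) = 447.24 mm²); Taking the union: the regions partially overlap — summed areas 479.24 mm² minus the doubly-counted overlap 2.72 mm² gives 476.52 mm² — area = 476.52 mm². Checking containment: the cross-section at z = 19.84 is a subset of the cross-section at z = 10.24.

entirely on top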